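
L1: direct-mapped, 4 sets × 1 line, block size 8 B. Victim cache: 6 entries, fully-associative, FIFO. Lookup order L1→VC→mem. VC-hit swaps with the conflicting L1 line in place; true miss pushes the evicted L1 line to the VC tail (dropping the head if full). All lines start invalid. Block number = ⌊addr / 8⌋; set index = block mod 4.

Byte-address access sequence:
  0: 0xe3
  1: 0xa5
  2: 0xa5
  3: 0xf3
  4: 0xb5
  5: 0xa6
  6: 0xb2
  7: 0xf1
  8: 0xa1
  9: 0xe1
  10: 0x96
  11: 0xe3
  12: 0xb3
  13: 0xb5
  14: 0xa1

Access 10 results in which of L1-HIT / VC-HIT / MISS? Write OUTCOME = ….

OUTCOME = MISS

0: 0xe3 (blk 28, set 0) → MISS  vc=[]
1: 0xa5 (blk 20, set 0) → MISS  vc=[28]
2: 0xa5 (blk 20, set 0) → L1-HIT  vc=[28]
3: 0xf3 (blk 30, set 2) → MISS  vc=[28]
4: 0xb5 (blk 22, set 2) → MISS  vc=[28, 30]
5: 0xa6 (blk 20, set 0) → L1-HIT  vc=[28, 30]
6: 0xb2 (blk 22, set 2) → L1-HIT  vc=[28, 30]
7: 0xf1 (blk 30, set 2) → VC-HIT  vc=[28, 22]
8: 0xa1 (blk 20, set 0) → L1-HIT  vc=[28, 22]
9: 0xe1 (blk 28, set 0) → VC-HIT  vc=[20, 22]
10: 0x96 (blk 18, set 2) → MISS  vc=[20, 22, 30]
11: 0xe3 (blk 28, set 0) → L1-HIT  vc=[20, 22, 30]
12: 0xb3 (blk 22, set 2) → VC-HIT  vc=[20, 18, 30]
13: 0xb5 (blk 22, set 2) → L1-HIT  vc=[20, 18, 30]
14: 0xa1 (blk 20, set 0) → VC-HIT  vc=[28, 18, 30]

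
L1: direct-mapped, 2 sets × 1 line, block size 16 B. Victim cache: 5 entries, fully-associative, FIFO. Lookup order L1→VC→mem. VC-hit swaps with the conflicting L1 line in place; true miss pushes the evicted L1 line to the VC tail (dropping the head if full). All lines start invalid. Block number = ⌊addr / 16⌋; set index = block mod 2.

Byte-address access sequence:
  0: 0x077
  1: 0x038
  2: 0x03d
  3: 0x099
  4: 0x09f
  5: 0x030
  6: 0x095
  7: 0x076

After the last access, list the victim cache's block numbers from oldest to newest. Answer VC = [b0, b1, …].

VC = [9, 3]

  [0] addr=0x77 blk=7 s=1: MISS | VC []
  [1] addr=0x38 blk=3 s=1: MISS | VC [7]
  [2] addr=0x3d blk=3 s=1: L1-HIT | VC [7]
  [3] addr=0x99 blk=9 s=1: MISS | VC [7, 3]
  [4] addr=0x9f blk=9 s=1: L1-HIT | VC [7, 3]
  [5] addr=0x30 blk=3 s=1: VC-HIT | VC [7, 9]
  [6] addr=0x95 blk=9 s=1: VC-HIT | VC [7, 3]
  [7] addr=0x76 blk=7 s=1: VC-HIT | VC [9, 3]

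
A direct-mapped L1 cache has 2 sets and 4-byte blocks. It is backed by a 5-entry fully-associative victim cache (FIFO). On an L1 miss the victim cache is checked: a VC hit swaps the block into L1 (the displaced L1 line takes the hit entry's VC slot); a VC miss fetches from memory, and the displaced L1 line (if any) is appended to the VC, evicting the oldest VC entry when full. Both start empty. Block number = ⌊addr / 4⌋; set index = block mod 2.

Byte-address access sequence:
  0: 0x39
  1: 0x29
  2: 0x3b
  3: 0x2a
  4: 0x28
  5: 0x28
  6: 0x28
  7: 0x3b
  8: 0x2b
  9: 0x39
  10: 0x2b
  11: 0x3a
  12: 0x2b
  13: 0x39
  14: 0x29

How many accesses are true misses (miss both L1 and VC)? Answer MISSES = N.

MISSES = 2

#0 0x39→b14/s0 MISS; vc=[]
#1 0x29→b10/s0 MISS; vc=[14]
#2 0x3b→b14/s0 VC-HIT; vc=[10]
#3 0x2a→b10/s0 VC-HIT; vc=[14]
#4 0x28→b10/s0 L1-HIT; vc=[14]
#5 0x28→b10/s0 L1-HIT; vc=[14]
#6 0x28→b10/s0 L1-HIT; vc=[14]
#7 0x3b→b14/s0 VC-HIT; vc=[10]
#8 0x2b→b10/s0 VC-HIT; vc=[14]
#9 0x39→b14/s0 VC-HIT; vc=[10]
#10 0x2b→b10/s0 VC-HIT; vc=[14]
#11 0x3a→b14/s0 VC-HIT; vc=[10]
#12 0x2b→b10/s0 VC-HIT; vc=[14]
#13 0x39→b14/s0 VC-HIT; vc=[10]
#14 0x29→b10/s0 VC-HIT; vc=[14]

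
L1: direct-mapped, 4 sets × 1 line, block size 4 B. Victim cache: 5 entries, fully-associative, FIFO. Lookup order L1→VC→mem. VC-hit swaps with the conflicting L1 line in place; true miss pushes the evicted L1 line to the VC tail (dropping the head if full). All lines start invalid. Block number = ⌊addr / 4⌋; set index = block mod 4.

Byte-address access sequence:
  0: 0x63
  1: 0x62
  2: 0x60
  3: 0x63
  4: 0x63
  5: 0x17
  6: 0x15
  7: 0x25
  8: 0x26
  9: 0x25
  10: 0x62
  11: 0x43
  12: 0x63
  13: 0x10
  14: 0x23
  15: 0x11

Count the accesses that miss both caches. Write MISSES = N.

MISSES = 6

0: 0x63 (blk 24, set 0) → MISS  vc=[]
1: 0x62 (blk 24, set 0) → L1-HIT  vc=[]
2: 0x60 (blk 24, set 0) → L1-HIT  vc=[]
3: 0x63 (blk 24, set 0) → L1-HIT  vc=[]
4: 0x63 (blk 24, set 0) → L1-HIT  vc=[]
5: 0x17 (blk 5, set 1) → MISS  vc=[]
6: 0x15 (blk 5, set 1) → L1-HIT  vc=[]
7: 0x25 (blk 9, set 1) → MISS  vc=[5]
8: 0x26 (blk 9, set 1) → L1-HIT  vc=[5]
9: 0x25 (blk 9, set 1) → L1-HIT  vc=[5]
10: 0x62 (blk 24, set 0) → L1-HIT  vc=[5]
11: 0x43 (blk 16, set 0) → MISS  vc=[5, 24]
12: 0x63 (blk 24, set 0) → VC-HIT  vc=[5, 16]
13: 0x10 (blk 4, set 0) → MISS  vc=[5, 16, 24]
14: 0x23 (blk 8, set 0) → MISS  vc=[5, 16, 24, 4]
15: 0x11 (blk 4, set 0) → VC-HIT  vc=[5, 16, 24, 8]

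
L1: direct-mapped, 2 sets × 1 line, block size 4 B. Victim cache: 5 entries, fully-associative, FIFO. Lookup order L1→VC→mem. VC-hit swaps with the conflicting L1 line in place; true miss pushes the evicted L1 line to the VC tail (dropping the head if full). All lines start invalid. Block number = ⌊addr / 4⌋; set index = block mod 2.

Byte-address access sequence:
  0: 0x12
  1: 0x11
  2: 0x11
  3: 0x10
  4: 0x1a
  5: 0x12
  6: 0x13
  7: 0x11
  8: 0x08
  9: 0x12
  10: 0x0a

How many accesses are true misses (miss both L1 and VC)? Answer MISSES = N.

MISSES = 3

0: 0x12 (blk 4, set 0) → MISS  vc=[]
1: 0x11 (blk 4, set 0) → L1-HIT  vc=[]
2: 0x11 (blk 4, set 0) → L1-HIT  vc=[]
3: 0x10 (blk 4, set 0) → L1-HIT  vc=[]
4: 0x1a (blk 6, set 0) → MISS  vc=[4]
5: 0x12 (blk 4, set 0) → VC-HIT  vc=[6]
6: 0x13 (blk 4, set 0) → L1-HIT  vc=[6]
7: 0x11 (blk 4, set 0) → L1-HIT  vc=[6]
8: 0x8 (blk 2, set 0) → MISS  vc=[6, 4]
9: 0x12 (blk 4, set 0) → VC-HIT  vc=[6, 2]
10: 0xa (blk 2, set 0) → VC-HIT  vc=[6, 4]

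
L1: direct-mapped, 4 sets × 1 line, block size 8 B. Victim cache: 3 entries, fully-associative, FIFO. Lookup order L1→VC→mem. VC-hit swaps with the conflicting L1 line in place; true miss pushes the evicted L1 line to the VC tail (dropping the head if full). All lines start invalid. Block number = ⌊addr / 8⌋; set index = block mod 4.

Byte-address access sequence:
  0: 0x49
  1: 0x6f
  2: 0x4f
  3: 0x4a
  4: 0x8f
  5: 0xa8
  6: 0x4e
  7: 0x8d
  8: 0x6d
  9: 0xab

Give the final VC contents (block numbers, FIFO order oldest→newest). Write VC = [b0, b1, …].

0: 0x49 (blk 9, set 1) → MISS  vc=[]
1: 0x6f (blk 13, set 1) → MISS  vc=[9]
2: 0x4f (blk 9, set 1) → VC-HIT  vc=[13]
3: 0x4a (blk 9, set 1) → L1-HIT  vc=[13]
4: 0x8f (blk 17, set 1) → MISS  vc=[13, 9]
5: 0xa8 (blk 21, set 1) → MISS  vc=[13, 9, 17]
6: 0x4e (blk 9, set 1) → VC-HIT  vc=[13, 21, 17]
7: 0x8d (blk 17, set 1) → VC-HIT  vc=[13, 21, 9]
8: 0x6d (blk 13, set 1) → VC-HIT  vc=[17, 21, 9]
9: 0xab (blk 21, set 1) → VC-HIT  vc=[17, 13, 9]

VC = [17, 13, 9]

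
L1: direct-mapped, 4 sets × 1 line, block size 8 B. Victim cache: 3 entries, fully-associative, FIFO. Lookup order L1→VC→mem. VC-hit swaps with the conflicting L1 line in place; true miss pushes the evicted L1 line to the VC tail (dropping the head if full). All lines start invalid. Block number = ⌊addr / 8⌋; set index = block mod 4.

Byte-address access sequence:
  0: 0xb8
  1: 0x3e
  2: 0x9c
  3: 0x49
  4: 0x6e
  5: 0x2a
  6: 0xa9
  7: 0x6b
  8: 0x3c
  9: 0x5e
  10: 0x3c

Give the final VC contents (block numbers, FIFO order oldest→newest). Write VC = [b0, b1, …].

  [0] addr=0xb8 blk=23 s=3: MISS | VC []
  [1] addr=0x3e blk=7 s=3: MISS | VC [23]
  [2] addr=0x9c blk=19 s=3: MISS | VC [23, 7]
  [3] addr=0x49 blk=9 s=1: MISS | VC [23, 7]
  [4] addr=0x6e blk=13 s=1: MISS | VC [23, 7, 9]
  [5] addr=0x2a blk=5 s=1: MISS | VC [7, 9, 13]
  [6] addr=0xa9 blk=21 s=1: MISS | VC [9, 13, 5]
  [7] addr=0x6b blk=13 s=1: VC-HIT | VC [9, 21, 5]
  [8] addr=0x3c blk=7 s=3: MISS | VC [21, 5, 19]
  [9] addr=0x5e blk=11 s=3: MISS | VC [5, 19, 7]
  [10] addr=0x3c blk=7 s=3: VC-HIT | VC [5, 19, 11]

VC = [5, 19, 11]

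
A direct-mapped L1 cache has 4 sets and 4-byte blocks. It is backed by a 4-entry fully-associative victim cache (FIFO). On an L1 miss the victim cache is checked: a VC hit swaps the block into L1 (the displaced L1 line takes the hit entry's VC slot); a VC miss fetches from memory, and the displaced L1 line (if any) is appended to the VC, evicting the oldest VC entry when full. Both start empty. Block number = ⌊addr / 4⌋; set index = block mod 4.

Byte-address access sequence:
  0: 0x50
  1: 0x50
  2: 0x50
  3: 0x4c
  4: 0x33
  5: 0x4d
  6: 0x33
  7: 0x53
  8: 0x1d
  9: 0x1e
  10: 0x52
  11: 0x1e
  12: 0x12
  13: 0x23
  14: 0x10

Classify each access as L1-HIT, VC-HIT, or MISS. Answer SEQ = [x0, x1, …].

0: 0x50 (blk 20, set 0) → MISS  vc=[]
1: 0x50 (blk 20, set 0) → L1-HIT  vc=[]
2: 0x50 (blk 20, set 0) → L1-HIT  vc=[]
3: 0x4c (blk 19, set 3) → MISS  vc=[]
4: 0x33 (blk 12, set 0) → MISS  vc=[20]
5: 0x4d (blk 19, set 3) → L1-HIT  vc=[20]
6: 0x33 (blk 12, set 0) → L1-HIT  vc=[20]
7: 0x53 (blk 20, set 0) → VC-HIT  vc=[12]
8: 0x1d (blk 7, set 3) → MISS  vc=[12, 19]
9: 0x1e (blk 7, set 3) → L1-HIT  vc=[12, 19]
10: 0x52 (blk 20, set 0) → L1-HIT  vc=[12, 19]
11: 0x1e (blk 7, set 3) → L1-HIT  vc=[12, 19]
12: 0x12 (blk 4, set 0) → MISS  vc=[12, 19, 20]
13: 0x23 (blk 8, set 0) → MISS  vc=[12, 19, 20, 4]
14: 0x10 (blk 4, set 0) → VC-HIT  vc=[12, 19, 20, 8]

SEQ = [MISS, L1-HIT, L1-HIT, MISS, MISS, L1-HIT, L1-HIT, VC-HIT, MISS, L1-HIT, L1-HIT, L1-HIT, MISS, MISS, VC-HIT]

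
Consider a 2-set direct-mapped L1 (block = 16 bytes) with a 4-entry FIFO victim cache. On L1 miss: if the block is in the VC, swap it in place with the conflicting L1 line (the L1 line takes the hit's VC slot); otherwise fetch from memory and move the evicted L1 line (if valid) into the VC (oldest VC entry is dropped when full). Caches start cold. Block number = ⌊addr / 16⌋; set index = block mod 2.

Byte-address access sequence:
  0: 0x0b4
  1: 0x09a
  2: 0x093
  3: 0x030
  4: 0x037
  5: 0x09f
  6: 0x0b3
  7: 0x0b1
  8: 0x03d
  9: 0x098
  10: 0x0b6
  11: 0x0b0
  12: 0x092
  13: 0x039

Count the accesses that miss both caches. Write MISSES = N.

MISSES = 3

#0 0xb4→b11/s1 MISS; vc=[]
#1 0x9a→b9/s1 MISS; vc=[11]
#2 0x93→b9/s1 L1-HIT; vc=[11]
#3 0x30→b3/s1 MISS; vc=[11,9]
#4 0x37→b3/s1 L1-HIT; vc=[11,9]
#5 0x9f→b9/s1 VC-HIT; vc=[11,3]
#6 0xb3→b11/s1 VC-HIT; vc=[9,3]
#7 0xb1→b11/s1 L1-HIT; vc=[9,3]
#8 0x3d→b3/s1 VC-HIT; vc=[9,11]
#9 0x98→b9/s1 VC-HIT; vc=[3,11]
#10 0xb6→b11/s1 VC-HIT; vc=[3,9]
#11 0xb0→b11/s1 L1-HIT; vc=[3,9]
#12 0x92→b9/s1 VC-HIT; vc=[3,11]
#13 0x39→b3/s1 VC-HIT; vc=[9,11]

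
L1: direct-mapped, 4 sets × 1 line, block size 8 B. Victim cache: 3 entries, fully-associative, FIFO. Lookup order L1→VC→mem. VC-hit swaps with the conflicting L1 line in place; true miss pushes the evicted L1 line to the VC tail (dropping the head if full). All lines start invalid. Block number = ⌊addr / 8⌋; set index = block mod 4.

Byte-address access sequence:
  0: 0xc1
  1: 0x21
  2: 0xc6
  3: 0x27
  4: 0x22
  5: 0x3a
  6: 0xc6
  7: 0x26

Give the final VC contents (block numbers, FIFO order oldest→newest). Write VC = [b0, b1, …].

VC = [24]

0: 0xc1 (blk 24, set 0) → MISS  vc=[]
1: 0x21 (blk 4, set 0) → MISS  vc=[24]
2: 0xc6 (blk 24, set 0) → VC-HIT  vc=[4]
3: 0x27 (blk 4, set 0) → VC-HIT  vc=[24]
4: 0x22 (blk 4, set 0) → L1-HIT  vc=[24]
5: 0x3a (blk 7, set 3) → MISS  vc=[24]
6: 0xc6 (blk 24, set 0) → VC-HIT  vc=[4]
7: 0x26 (blk 4, set 0) → VC-HIT  vc=[24]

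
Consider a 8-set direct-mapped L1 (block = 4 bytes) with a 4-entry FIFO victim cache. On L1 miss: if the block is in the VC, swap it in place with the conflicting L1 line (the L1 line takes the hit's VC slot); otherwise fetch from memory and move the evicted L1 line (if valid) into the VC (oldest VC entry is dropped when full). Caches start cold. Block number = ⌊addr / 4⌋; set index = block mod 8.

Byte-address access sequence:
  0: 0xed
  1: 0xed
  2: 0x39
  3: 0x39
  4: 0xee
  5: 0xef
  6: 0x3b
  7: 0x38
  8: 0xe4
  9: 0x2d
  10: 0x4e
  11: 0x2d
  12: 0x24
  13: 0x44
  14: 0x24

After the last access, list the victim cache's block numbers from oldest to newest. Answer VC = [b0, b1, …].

VC = [59, 19, 57, 17]

#0 0xed→b59/s3 MISS; vc=[]
#1 0xed→b59/s3 L1-HIT; vc=[]
#2 0x39→b14/s6 MISS; vc=[]
#3 0x39→b14/s6 L1-HIT; vc=[]
#4 0xee→b59/s3 L1-HIT; vc=[]
#5 0xef→b59/s3 L1-HIT; vc=[]
#6 0x3b→b14/s6 L1-HIT; vc=[]
#7 0x38→b14/s6 L1-HIT; vc=[]
#8 0xe4→b57/s1 MISS; vc=[]
#9 0x2d→b11/s3 MISS; vc=[59]
#10 0x4e→b19/s3 MISS; vc=[59,11]
#11 0x2d→b11/s3 VC-HIT; vc=[59,19]
#12 0x24→b9/s1 MISS; vc=[59,19,57]
#13 0x44→b17/s1 MISS; vc=[59,19,57,9]
#14 0x24→b9/s1 VC-HIT; vc=[59,19,57,17]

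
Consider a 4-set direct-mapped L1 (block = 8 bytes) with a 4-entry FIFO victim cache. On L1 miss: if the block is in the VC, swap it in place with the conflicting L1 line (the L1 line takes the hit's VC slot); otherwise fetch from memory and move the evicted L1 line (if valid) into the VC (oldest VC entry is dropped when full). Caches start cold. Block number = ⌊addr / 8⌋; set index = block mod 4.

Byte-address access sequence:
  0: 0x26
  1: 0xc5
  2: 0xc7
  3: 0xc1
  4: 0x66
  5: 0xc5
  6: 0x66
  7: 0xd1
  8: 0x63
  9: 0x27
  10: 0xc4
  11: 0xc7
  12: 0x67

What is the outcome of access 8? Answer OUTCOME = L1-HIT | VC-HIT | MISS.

#0 0x26→b4/s0 MISS; vc=[]
#1 0xc5→b24/s0 MISS; vc=[4]
#2 0xc7→b24/s0 L1-HIT; vc=[4]
#3 0xc1→b24/s0 L1-HIT; vc=[4]
#4 0x66→b12/s0 MISS; vc=[4,24]
#5 0xc5→b24/s0 VC-HIT; vc=[4,12]
#6 0x66→b12/s0 VC-HIT; vc=[4,24]
#7 0xd1→b26/s2 MISS; vc=[4,24]
#8 0x63→b12/s0 L1-HIT; vc=[4,24]
#9 0x27→b4/s0 VC-HIT; vc=[12,24]
#10 0xc4→b24/s0 VC-HIT; vc=[12,4]
#11 0xc7→b24/s0 L1-HIT; vc=[12,4]
#12 0x67→b12/s0 VC-HIT; vc=[24,4]

OUTCOME = L1-HIT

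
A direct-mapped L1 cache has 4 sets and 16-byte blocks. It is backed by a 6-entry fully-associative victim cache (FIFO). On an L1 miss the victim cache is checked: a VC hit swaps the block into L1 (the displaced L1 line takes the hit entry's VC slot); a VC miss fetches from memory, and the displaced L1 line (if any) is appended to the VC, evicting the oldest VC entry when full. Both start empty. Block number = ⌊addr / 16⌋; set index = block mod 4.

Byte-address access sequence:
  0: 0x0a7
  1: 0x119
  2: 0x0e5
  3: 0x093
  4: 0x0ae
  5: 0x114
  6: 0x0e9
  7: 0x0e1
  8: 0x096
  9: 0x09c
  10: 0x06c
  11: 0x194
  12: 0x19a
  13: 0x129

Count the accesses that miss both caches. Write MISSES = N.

#0 0xa7→b10/s2 MISS; vc=[]
#1 0x119→b17/s1 MISS; vc=[]
#2 0xe5→b14/s2 MISS; vc=[10]
#3 0x93→b9/s1 MISS; vc=[10,17]
#4 0xae→b10/s2 VC-HIT; vc=[14,17]
#5 0x114→b17/s1 VC-HIT; vc=[14,9]
#6 0xe9→b14/s2 VC-HIT; vc=[10,9]
#7 0xe1→b14/s2 L1-HIT; vc=[10,9]
#8 0x96→b9/s1 VC-HIT; vc=[10,17]
#9 0x9c→b9/s1 L1-HIT; vc=[10,17]
#10 0x6c→b6/s2 MISS; vc=[10,17,14]
#11 0x194→b25/s1 MISS; vc=[10,17,14,9]
#12 0x19a→b25/s1 L1-HIT; vc=[10,17,14,9]
#13 0x129→b18/s2 MISS; vc=[10,17,14,9,6]

MISSES = 7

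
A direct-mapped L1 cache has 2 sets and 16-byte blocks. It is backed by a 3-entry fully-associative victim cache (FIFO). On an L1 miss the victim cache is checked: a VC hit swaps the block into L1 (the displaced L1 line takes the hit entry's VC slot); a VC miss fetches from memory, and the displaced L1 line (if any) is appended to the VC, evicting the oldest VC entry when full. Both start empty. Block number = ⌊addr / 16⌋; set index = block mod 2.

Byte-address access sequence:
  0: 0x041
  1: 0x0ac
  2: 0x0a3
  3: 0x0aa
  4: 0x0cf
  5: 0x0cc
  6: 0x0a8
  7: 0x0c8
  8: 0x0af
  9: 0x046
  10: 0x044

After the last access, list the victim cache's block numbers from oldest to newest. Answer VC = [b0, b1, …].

  [0] addr=0x41 blk=4 s=0: MISS | VC []
  [1] addr=0xac blk=10 s=0: MISS | VC [4]
  [2] addr=0xa3 blk=10 s=0: L1-HIT | VC [4]
  [3] addr=0xaa blk=10 s=0: L1-HIT | VC [4]
  [4] addr=0xcf blk=12 s=0: MISS | VC [4, 10]
  [5] addr=0xcc blk=12 s=0: L1-HIT | VC [4, 10]
  [6] addr=0xa8 blk=10 s=0: VC-HIT | VC [4, 12]
  [7] addr=0xc8 blk=12 s=0: VC-HIT | VC [4, 10]
  [8] addr=0xaf blk=10 s=0: VC-HIT | VC [4, 12]
  [9] addr=0x46 blk=4 s=0: VC-HIT | VC [10, 12]
  [10] addr=0x44 blk=4 s=0: L1-HIT | VC [10, 12]

VC = [10, 12]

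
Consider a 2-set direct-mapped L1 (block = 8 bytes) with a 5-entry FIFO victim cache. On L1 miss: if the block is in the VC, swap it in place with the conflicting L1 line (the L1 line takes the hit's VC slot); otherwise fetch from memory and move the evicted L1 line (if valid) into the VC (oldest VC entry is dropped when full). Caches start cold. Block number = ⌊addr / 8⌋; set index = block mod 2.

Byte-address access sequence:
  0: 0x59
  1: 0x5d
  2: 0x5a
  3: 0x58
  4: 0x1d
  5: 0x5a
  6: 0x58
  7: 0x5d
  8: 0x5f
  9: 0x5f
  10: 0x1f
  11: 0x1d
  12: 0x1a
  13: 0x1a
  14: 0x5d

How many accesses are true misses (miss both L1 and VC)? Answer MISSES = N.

MISSES = 2

  [0] addr=0x59 blk=11 s=1: MISS | VC []
  [1] addr=0x5d blk=11 s=1: L1-HIT | VC []
  [2] addr=0x5a blk=11 s=1: L1-HIT | VC []
  [3] addr=0x58 blk=11 s=1: L1-HIT | VC []
  [4] addr=0x1d blk=3 s=1: MISS | VC [11]
  [5] addr=0x5a blk=11 s=1: VC-HIT | VC [3]
  [6] addr=0x58 blk=11 s=1: L1-HIT | VC [3]
  [7] addr=0x5d blk=11 s=1: L1-HIT | VC [3]
  [8] addr=0x5f blk=11 s=1: L1-HIT | VC [3]
  [9] addr=0x5f blk=11 s=1: L1-HIT | VC [3]
  [10] addr=0x1f blk=3 s=1: VC-HIT | VC [11]
  [11] addr=0x1d blk=3 s=1: L1-HIT | VC [11]
  [12] addr=0x1a blk=3 s=1: L1-HIT | VC [11]
  [13] addr=0x1a blk=3 s=1: L1-HIT | VC [11]
  [14] addr=0x5d blk=11 s=1: VC-HIT | VC [3]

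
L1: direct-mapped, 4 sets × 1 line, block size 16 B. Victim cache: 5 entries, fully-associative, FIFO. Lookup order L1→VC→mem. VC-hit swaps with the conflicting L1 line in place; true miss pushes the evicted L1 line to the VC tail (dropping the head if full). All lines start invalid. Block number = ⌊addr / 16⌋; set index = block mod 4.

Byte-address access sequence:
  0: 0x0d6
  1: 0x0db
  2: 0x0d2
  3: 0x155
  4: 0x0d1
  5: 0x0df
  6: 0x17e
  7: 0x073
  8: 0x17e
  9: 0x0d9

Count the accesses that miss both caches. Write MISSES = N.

MISSES = 4

0: 0xd6 (blk 13, set 1) → MISS  vc=[]
1: 0xdb (blk 13, set 1) → L1-HIT  vc=[]
2: 0xd2 (blk 13, set 1) → L1-HIT  vc=[]
3: 0x155 (blk 21, set 1) → MISS  vc=[13]
4: 0xd1 (blk 13, set 1) → VC-HIT  vc=[21]
5: 0xdf (blk 13, set 1) → L1-HIT  vc=[21]
6: 0x17e (blk 23, set 3) → MISS  vc=[21]
7: 0x73 (blk 7, set 3) → MISS  vc=[21, 23]
8: 0x17e (blk 23, set 3) → VC-HIT  vc=[21, 7]
9: 0xd9 (blk 13, set 1) → L1-HIT  vc=[21, 7]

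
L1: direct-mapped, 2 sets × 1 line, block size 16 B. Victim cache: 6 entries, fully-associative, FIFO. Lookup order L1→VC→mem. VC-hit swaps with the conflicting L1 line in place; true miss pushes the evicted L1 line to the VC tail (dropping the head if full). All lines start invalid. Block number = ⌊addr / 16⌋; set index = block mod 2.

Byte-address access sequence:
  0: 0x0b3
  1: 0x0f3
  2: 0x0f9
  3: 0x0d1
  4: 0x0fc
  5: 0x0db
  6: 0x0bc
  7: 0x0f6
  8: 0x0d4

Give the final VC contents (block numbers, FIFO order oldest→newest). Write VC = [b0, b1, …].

#0 0xb3→b11/s1 MISS; vc=[]
#1 0xf3→b15/s1 MISS; vc=[11]
#2 0xf9→b15/s1 L1-HIT; vc=[11]
#3 0xd1→b13/s1 MISS; vc=[11,15]
#4 0xfc→b15/s1 VC-HIT; vc=[11,13]
#5 0xdb→b13/s1 VC-HIT; vc=[11,15]
#6 0xbc→b11/s1 VC-HIT; vc=[13,15]
#7 0xf6→b15/s1 VC-HIT; vc=[13,11]
#8 0xd4→b13/s1 VC-HIT; vc=[15,11]

VC = [15, 11]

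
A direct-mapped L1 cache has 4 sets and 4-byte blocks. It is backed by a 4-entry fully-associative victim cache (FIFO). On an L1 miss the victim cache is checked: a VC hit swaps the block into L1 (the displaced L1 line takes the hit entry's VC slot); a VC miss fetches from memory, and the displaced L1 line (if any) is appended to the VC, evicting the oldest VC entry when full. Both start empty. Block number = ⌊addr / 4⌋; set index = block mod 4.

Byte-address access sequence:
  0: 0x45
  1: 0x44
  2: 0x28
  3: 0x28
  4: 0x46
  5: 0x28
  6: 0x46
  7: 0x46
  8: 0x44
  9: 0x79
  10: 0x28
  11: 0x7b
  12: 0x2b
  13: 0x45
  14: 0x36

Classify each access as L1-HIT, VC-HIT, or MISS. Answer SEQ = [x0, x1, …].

SEQ = [MISS, L1-HIT, MISS, L1-HIT, L1-HIT, L1-HIT, L1-HIT, L1-HIT, L1-HIT, MISS, VC-HIT, VC-HIT, VC-HIT, L1-HIT, MISS]

0: 0x45 (blk 17, set 1) → MISS  vc=[]
1: 0x44 (blk 17, set 1) → L1-HIT  vc=[]
2: 0x28 (blk 10, set 2) → MISS  vc=[]
3: 0x28 (blk 10, set 2) → L1-HIT  vc=[]
4: 0x46 (blk 17, set 1) → L1-HIT  vc=[]
5: 0x28 (blk 10, set 2) → L1-HIT  vc=[]
6: 0x46 (blk 17, set 1) → L1-HIT  vc=[]
7: 0x46 (blk 17, set 1) → L1-HIT  vc=[]
8: 0x44 (blk 17, set 1) → L1-HIT  vc=[]
9: 0x79 (blk 30, set 2) → MISS  vc=[10]
10: 0x28 (blk 10, set 2) → VC-HIT  vc=[30]
11: 0x7b (blk 30, set 2) → VC-HIT  vc=[10]
12: 0x2b (blk 10, set 2) → VC-HIT  vc=[30]
13: 0x45 (blk 17, set 1) → L1-HIT  vc=[30]
14: 0x36 (blk 13, set 1) → MISS  vc=[30, 17]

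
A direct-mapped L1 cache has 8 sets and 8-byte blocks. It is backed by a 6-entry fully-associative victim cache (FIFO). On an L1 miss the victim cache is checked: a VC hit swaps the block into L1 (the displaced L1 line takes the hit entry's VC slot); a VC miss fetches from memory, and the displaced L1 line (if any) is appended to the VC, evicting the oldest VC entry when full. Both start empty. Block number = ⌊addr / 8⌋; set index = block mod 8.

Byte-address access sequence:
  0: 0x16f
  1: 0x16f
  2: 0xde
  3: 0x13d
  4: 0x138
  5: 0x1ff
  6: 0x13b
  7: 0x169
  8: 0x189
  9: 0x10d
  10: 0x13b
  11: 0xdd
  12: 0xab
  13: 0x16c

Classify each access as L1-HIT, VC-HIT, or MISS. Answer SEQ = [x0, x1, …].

  [0] addr=0x16f blk=45 s=5: MISS | VC []
  [1] addr=0x16f blk=45 s=5: L1-HIT | VC []
  [2] addr=0xde blk=27 s=3: MISS | VC []
  [3] addr=0x13d blk=39 s=7: MISS | VC []
  [4] addr=0x138 blk=39 s=7: L1-HIT | VC []
  [5] addr=0x1ff blk=63 s=7: MISS | VC [39]
  [6] addr=0x13b blk=39 s=7: VC-HIT | VC [63]
  [7] addr=0x169 blk=45 s=5: L1-HIT | VC [63]
  [8] addr=0x189 blk=49 s=1: MISS | VC [63]
  [9] addr=0x10d blk=33 s=1: MISS | VC [63, 49]
  [10] addr=0x13b blk=39 s=7: L1-HIT | VC [63, 49]
  [11] addr=0xdd blk=27 s=3: L1-HIT | VC [63, 49]
  [12] addr=0xab blk=21 s=5: MISS | VC [63, 49, 45]
  [13] addr=0x16c blk=45 s=5: VC-HIT | VC [63, 49, 21]

SEQ = [MISS, L1-HIT, MISS, MISS, L1-HIT, MISS, VC-HIT, L1-HIT, MISS, MISS, L1-HIT, L1-HIT, MISS, VC-HIT]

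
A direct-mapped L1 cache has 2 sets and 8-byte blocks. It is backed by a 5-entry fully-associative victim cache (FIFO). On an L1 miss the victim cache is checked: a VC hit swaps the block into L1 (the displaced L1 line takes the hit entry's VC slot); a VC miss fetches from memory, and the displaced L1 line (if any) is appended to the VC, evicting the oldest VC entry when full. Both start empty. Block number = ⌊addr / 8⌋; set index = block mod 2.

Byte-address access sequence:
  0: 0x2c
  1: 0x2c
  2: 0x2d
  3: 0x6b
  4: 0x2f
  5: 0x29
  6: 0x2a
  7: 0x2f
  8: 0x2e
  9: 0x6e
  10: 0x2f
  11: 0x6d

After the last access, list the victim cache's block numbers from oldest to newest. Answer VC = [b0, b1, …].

#0 0x2c→b5/s1 MISS; vc=[]
#1 0x2c→b5/s1 L1-HIT; vc=[]
#2 0x2d→b5/s1 L1-HIT; vc=[]
#3 0x6b→b13/s1 MISS; vc=[5]
#4 0x2f→b5/s1 VC-HIT; vc=[13]
#5 0x29→b5/s1 L1-HIT; vc=[13]
#6 0x2a→b5/s1 L1-HIT; vc=[13]
#7 0x2f→b5/s1 L1-HIT; vc=[13]
#8 0x2e→b5/s1 L1-HIT; vc=[13]
#9 0x6e→b13/s1 VC-HIT; vc=[5]
#10 0x2f→b5/s1 VC-HIT; vc=[13]
#11 0x6d→b13/s1 VC-HIT; vc=[5]

VC = [5]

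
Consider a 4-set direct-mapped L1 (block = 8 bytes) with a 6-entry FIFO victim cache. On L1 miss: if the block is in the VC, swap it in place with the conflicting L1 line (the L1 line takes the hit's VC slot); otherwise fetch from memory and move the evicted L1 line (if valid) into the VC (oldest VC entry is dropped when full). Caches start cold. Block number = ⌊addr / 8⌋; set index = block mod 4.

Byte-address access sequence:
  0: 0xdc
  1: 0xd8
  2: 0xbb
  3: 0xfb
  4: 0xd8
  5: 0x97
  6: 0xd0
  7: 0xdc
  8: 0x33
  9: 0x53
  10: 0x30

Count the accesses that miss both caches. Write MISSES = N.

#0 0xdc→b27/s3 MISS; vc=[]
#1 0xd8→b27/s3 L1-HIT; vc=[]
#2 0xbb→b23/s3 MISS; vc=[27]
#3 0xfb→b31/s3 MISS; vc=[27,23]
#4 0xd8→b27/s3 VC-HIT; vc=[31,23]
#5 0x97→b18/s2 MISS; vc=[31,23]
#6 0xd0→b26/s2 MISS; vc=[31,23,18]
#7 0xdc→b27/s3 L1-HIT; vc=[31,23,18]
#8 0x33→b6/s2 MISS; vc=[31,23,18,26]
#9 0x53→b10/s2 MISS; vc=[31,23,18,26,6]
#10 0x30→b6/s2 VC-HIT; vc=[31,23,18,26,10]

MISSES = 7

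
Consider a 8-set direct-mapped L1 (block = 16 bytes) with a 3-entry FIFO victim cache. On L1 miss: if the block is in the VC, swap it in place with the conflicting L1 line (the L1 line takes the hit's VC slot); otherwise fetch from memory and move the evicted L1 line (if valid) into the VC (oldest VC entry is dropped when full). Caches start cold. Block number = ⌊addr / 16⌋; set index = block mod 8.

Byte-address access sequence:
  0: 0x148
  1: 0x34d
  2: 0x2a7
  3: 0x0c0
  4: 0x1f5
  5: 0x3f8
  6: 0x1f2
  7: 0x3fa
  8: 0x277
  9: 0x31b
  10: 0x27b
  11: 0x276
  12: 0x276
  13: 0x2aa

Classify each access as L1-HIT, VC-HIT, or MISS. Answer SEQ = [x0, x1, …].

0: 0x148 (blk 20, set 4) → MISS  vc=[]
1: 0x34d (blk 52, set 4) → MISS  vc=[20]
2: 0x2a7 (blk 42, set 2) → MISS  vc=[20]
3: 0xc0 (blk 12, set 4) → MISS  vc=[20, 52]
4: 0x1f5 (blk 31, set 7) → MISS  vc=[20, 52]
5: 0x3f8 (blk 63, set 7) → MISS  vc=[20, 52, 31]
6: 0x1f2 (blk 31, set 7) → VC-HIT  vc=[20, 52, 63]
7: 0x3fa (blk 63, set 7) → VC-HIT  vc=[20, 52, 31]
8: 0x277 (blk 39, set 7) → MISS  vc=[52, 31, 63]
9: 0x31b (blk 49, set 1) → MISS  vc=[52, 31, 63]
10: 0x27b (blk 39, set 7) → L1-HIT  vc=[52, 31, 63]
11: 0x276 (blk 39, set 7) → L1-HIT  vc=[52, 31, 63]
12: 0x276 (blk 39, set 7) → L1-HIT  vc=[52, 31, 63]
13: 0x2aa (blk 42, set 2) → L1-HIT  vc=[52, 31, 63]

SEQ = [MISS, MISS, MISS, MISS, MISS, MISS, VC-HIT, VC-HIT, MISS, MISS, L1-HIT, L1-HIT, L1-HIT, L1-HIT]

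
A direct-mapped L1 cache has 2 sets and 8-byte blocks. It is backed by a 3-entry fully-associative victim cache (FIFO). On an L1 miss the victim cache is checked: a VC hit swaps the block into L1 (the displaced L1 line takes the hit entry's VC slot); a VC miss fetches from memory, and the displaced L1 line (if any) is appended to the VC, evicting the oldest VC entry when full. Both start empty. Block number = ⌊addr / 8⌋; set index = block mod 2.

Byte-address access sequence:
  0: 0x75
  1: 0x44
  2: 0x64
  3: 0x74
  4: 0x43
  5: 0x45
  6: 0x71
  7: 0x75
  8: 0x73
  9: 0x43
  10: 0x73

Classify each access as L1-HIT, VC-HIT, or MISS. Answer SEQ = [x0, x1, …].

SEQ = [MISS, MISS, MISS, VC-HIT, VC-HIT, L1-HIT, VC-HIT, L1-HIT, L1-HIT, VC-HIT, VC-HIT]

#0 0x75→b14/s0 MISS; vc=[]
#1 0x44→b8/s0 MISS; vc=[14]
#2 0x64→b12/s0 MISS; vc=[14,8]
#3 0x74→b14/s0 VC-HIT; vc=[12,8]
#4 0x43→b8/s0 VC-HIT; vc=[12,14]
#5 0x45→b8/s0 L1-HIT; vc=[12,14]
#6 0x71→b14/s0 VC-HIT; vc=[12,8]
#7 0x75→b14/s0 L1-HIT; vc=[12,8]
#8 0x73→b14/s0 L1-HIT; vc=[12,8]
#9 0x43→b8/s0 VC-HIT; vc=[12,14]
#10 0x73→b14/s0 VC-HIT; vc=[12,8]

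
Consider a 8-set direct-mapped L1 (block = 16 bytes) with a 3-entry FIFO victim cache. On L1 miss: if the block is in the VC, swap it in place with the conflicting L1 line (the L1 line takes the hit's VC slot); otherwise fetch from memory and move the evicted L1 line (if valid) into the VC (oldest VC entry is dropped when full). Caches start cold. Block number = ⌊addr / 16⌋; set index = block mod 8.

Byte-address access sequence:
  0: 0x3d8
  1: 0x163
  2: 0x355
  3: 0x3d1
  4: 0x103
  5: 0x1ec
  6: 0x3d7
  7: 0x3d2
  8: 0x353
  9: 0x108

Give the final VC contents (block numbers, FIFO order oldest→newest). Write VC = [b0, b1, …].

VC = [61, 22]

0: 0x3d8 (blk 61, set 5) → MISS  vc=[]
1: 0x163 (blk 22, set 6) → MISS  vc=[]
2: 0x355 (blk 53, set 5) → MISS  vc=[61]
3: 0x3d1 (blk 61, set 5) → VC-HIT  vc=[53]
4: 0x103 (blk 16, set 0) → MISS  vc=[53]
5: 0x1ec (blk 30, set 6) → MISS  vc=[53, 22]
6: 0x3d7 (blk 61, set 5) → L1-HIT  vc=[53, 22]
7: 0x3d2 (blk 61, set 5) → L1-HIT  vc=[53, 22]
8: 0x353 (blk 53, set 5) → VC-HIT  vc=[61, 22]
9: 0x108 (blk 16, set 0) → L1-HIT  vc=[61, 22]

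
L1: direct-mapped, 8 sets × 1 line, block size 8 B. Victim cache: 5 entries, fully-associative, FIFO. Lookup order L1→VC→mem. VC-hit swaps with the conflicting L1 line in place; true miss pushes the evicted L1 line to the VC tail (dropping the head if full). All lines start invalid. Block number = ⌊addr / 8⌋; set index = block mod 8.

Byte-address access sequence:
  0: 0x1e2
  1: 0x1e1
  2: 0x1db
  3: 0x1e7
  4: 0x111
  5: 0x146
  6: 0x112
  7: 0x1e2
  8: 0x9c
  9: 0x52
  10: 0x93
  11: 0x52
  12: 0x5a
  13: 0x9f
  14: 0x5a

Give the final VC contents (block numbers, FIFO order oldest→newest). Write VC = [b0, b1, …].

  [0] addr=0x1e2 blk=60 s=4: MISS | VC []
  [1] addr=0x1e1 blk=60 s=4: L1-HIT | VC []
  [2] addr=0x1db blk=59 s=3: MISS | VC []
  [3] addr=0x1e7 blk=60 s=4: L1-HIT | VC []
  [4] addr=0x111 blk=34 s=2: MISS | VC []
  [5] addr=0x146 blk=40 s=0: MISS | VC []
  [6] addr=0x112 blk=34 s=2: L1-HIT | VC []
  [7] addr=0x1e2 blk=60 s=4: L1-HIT | VC []
  [8] addr=0x9c blk=19 s=3: MISS | VC [59]
  [9] addr=0x52 blk=10 s=2: MISS | VC [59, 34]
  [10] addr=0x93 blk=18 s=2: MISS | VC [59, 34, 10]
  [11] addr=0x52 blk=10 s=2: VC-HIT | VC [59, 34, 18]
  [12] addr=0x5a blk=11 s=3: MISS | VC [59, 34, 18, 19]
  [13] addr=0x9f blk=19 s=3: VC-HIT | VC [59, 34, 18, 11]
  [14] addr=0x5a blk=11 s=3: VC-HIT | VC [59, 34, 18, 19]

VC = [59, 34, 18, 19]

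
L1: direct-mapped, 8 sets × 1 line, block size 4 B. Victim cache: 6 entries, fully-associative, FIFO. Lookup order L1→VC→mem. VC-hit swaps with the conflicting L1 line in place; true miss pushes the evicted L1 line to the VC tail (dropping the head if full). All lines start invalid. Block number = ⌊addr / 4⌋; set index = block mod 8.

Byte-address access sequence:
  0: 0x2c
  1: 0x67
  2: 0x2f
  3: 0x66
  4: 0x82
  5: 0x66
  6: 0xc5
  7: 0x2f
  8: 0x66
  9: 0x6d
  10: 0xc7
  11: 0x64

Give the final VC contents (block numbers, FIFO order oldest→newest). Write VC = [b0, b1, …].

  [0] addr=0x2c blk=11 s=3: MISS | VC []
  [1] addr=0x67 blk=25 s=1: MISS | VC []
  [2] addr=0x2f blk=11 s=3: L1-HIT | VC []
  [3] addr=0x66 blk=25 s=1: L1-HIT | VC []
  [4] addr=0x82 blk=32 s=0: MISS | VC []
  [5] addr=0x66 blk=25 s=1: L1-HIT | VC []
  [6] addr=0xc5 blk=49 s=1: MISS | VC [25]
  [7] addr=0x2f blk=11 s=3: L1-HIT | VC [25]
  [8] addr=0x66 blk=25 s=1: VC-HIT | VC [49]
  [9] addr=0x6d blk=27 s=3: MISS | VC [49, 11]
  [10] addr=0xc7 blk=49 s=1: VC-HIT | VC [25, 11]
  [11] addr=0x64 blk=25 s=1: VC-HIT | VC [49, 11]

VC = [49, 11]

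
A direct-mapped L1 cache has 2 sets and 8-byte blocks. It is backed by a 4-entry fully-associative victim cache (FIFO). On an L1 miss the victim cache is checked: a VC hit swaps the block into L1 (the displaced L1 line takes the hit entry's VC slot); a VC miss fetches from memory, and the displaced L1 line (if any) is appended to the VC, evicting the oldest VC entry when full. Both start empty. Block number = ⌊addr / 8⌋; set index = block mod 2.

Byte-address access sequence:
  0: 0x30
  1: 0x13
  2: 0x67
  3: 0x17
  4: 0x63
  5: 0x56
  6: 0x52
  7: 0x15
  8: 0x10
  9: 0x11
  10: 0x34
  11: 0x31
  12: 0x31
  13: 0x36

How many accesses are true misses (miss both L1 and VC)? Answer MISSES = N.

MISSES = 4

0: 0x30 (blk 6, set 0) → MISS  vc=[]
1: 0x13 (blk 2, set 0) → MISS  vc=[6]
2: 0x67 (blk 12, set 0) → MISS  vc=[6, 2]
3: 0x17 (blk 2, set 0) → VC-HIT  vc=[6, 12]
4: 0x63 (blk 12, set 0) → VC-HIT  vc=[6, 2]
5: 0x56 (blk 10, set 0) → MISS  vc=[6, 2, 12]
6: 0x52 (blk 10, set 0) → L1-HIT  vc=[6, 2, 12]
7: 0x15 (blk 2, set 0) → VC-HIT  vc=[6, 10, 12]
8: 0x10 (blk 2, set 0) → L1-HIT  vc=[6, 10, 12]
9: 0x11 (blk 2, set 0) → L1-HIT  vc=[6, 10, 12]
10: 0x34 (blk 6, set 0) → VC-HIT  vc=[2, 10, 12]
11: 0x31 (blk 6, set 0) → L1-HIT  vc=[2, 10, 12]
12: 0x31 (blk 6, set 0) → L1-HIT  vc=[2, 10, 12]
13: 0x36 (blk 6, set 0) → L1-HIT  vc=[2, 10, 12]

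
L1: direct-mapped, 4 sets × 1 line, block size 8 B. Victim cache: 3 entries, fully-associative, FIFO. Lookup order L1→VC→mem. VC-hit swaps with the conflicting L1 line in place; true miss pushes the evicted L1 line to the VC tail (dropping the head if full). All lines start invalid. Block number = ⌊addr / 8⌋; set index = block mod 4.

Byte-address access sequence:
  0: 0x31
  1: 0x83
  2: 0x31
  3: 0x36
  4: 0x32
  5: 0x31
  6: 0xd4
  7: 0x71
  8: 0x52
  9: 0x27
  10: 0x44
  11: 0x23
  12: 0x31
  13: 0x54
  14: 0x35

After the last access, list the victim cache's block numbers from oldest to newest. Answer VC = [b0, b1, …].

  [0] addr=0x31 blk=6 s=2: MISS | VC []
  [1] addr=0x83 blk=16 s=0: MISS | VC []
  [2] addr=0x31 blk=6 s=2: L1-HIT | VC []
  [3] addr=0x36 blk=6 s=2: L1-HIT | VC []
  [4] addr=0x32 blk=6 s=2: L1-HIT | VC []
  [5] addr=0x31 blk=6 s=2: L1-HIT | VC []
  [6] addr=0xd4 blk=26 s=2: MISS | VC [6]
  [7] addr=0x71 blk=14 s=2: MISS | VC [6, 26]
  [8] addr=0x52 blk=10 s=2: MISS | VC [6, 26, 14]
  [9] addr=0x27 blk=4 s=0: MISS | VC [26, 14, 16]
  [10] addr=0x44 blk=8 s=0: MISS | VC [14, 16, 4]
  [11] addr=0x23 blk=4 s=0: VC-HIT | VC [14, 16, 8]
  [12] addr=0x31 blk=6 s=2: MISS | VC [16, 8, 10]
  [13] addr=0x54 blk=10 s=2: VC-HIT | VC [16, 8, 6]
  [14] addr=0x35 blk=6 s=2: VC-HIT | VC [16, 8, 10]

VC = [16, 8, 10]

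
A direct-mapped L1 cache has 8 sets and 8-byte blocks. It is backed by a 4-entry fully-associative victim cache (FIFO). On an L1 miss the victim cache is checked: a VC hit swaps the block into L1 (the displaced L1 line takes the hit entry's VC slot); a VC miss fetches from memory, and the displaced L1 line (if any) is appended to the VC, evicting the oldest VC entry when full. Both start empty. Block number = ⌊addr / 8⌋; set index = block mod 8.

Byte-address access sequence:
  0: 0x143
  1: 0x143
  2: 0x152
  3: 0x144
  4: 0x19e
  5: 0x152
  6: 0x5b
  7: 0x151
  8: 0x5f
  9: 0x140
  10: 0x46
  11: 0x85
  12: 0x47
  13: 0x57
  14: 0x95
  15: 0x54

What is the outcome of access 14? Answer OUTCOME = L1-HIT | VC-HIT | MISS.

  [0] addr=0x143 blk=40 s=0: MISS | VC []
  [1] addr=0x143 blk=40 s=0: L1-HIT | VC []
  [2] addr=0x152 blk=42 s=2: MISS | VC []
  [3] addr=0x144 blk=40 s=0: L1-HIT | VC []
  [4] addr=0x19e blk=51 s=3: MISS | VC []
  [5] addr=0x152 blk=42 s=2: L1-HIT | VC []
  [6] addr=0x5b blk=11 s=3: MISS | VC [51]
  [7] addr=0x151 blk=42 s=2: L1-HIT | VC [51]
  [8] addr=0x5f blk=11 s=3: L1-HIT | VC [51]
  [9] addr=0x140 blk=40 s=0: L1-HIT | VC [51]
  [10] addr=0x46 blk=8 s=0: MISS | VC [51, 40]
  [11] addr=0x85 blk=16 s=0: MISS | VC [51, 40, 8]
  [12] addr=0x47 blk=8 s=0: VC-HIT | VC [51, 40, 16]
  [13] addr=0x57 blk=10 s=2: MISS | VC [51, 40, 16, 42]
  [14] addr=0x95 blk=18 s=2: MISS | VC [40, 16, 42, 10]
  [15] addr=0x54 blk=10 s=2: VC-HIT | VC [40, 16, 42, 18]

OUTCOME = MISS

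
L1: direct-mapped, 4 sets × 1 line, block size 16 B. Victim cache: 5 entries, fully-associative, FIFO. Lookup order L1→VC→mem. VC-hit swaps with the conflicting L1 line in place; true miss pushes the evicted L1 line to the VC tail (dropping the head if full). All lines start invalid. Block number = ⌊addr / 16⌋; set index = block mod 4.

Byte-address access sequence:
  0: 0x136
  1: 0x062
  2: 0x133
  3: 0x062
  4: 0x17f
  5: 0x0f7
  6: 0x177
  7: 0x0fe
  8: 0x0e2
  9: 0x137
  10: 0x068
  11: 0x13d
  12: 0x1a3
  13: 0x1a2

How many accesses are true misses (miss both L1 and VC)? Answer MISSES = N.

MISSES = 6

0: 0x136 (blk 19, set 3) → MISS  vc=[]
1: 0x62 (blk 6, set 2) → MISS  vc=[]
2: 0x133 (blk 19, set 3) → L1-HIT  vc=[]
3: 0x62 (blk 6, set 2) → L1-HIT  vc=[]
4: 0x17f (blk 23, set 3) → MISS  vc=[19]
5: 0xf7 (blk 15, set 3) → MISS  vc=[19, 23]
6: 0x177 (blk 23, set 3) → VC-HIT  vc=[19, 15]
7: 0xfe (blk 15, set 3) → VC-HIT  vc=[19, 23]
8: 0xe2 (blk 14, set 2) → MISS  vc=[19, 23, 6]
9: 0x137 (blk 19, set 3) → VC-HIT  vc=[15, 23, 6]
10: 0x68 (blk 6, set 2) → VC-HIT  vc=[15, 23, 14]
11: 0x13d (blk 19, set 3) → L1-HIT  vc=[15, 23, 14]
12: 0x1a3 (blk 26, set 2) → MISS  vc=[15, 23, 14, 6]
13: 0x1a2 (blk 26, set 2) → L1-HIT  vc=[15, 23, 14, 6]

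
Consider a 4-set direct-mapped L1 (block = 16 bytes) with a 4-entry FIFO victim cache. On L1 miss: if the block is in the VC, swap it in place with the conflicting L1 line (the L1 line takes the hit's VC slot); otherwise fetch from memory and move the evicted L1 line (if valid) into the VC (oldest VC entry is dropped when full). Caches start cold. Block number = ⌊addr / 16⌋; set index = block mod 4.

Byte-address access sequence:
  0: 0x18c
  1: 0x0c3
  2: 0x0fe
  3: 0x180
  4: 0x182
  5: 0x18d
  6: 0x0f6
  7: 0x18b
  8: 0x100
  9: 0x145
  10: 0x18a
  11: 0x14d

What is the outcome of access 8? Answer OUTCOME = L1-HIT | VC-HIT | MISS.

0: 0x18c (blk 24, set 0) → MISS  vc=[]
1: 0xc3 (blk 12, set 0) → MISS  vc=[24]
2: 0xfe (blk 15, set 3) → MISS  vc=[24]
3: 0x180 (blk 24, set 0) → VC-HIT  vc=[12]
4: 0x182 (blk 24, set 0) → L1-HIT  vc=[12]
5: 0x18d (blk 24, set 0) → L1-HIT  vc=[12]
6: 0xf6 (blk 15, set 3) → L1-HIT  vc=[12]
7: 0x18b (blk 24, set 0) → L1-HIT  vc=[12]
8: 0x100 (blk 16, set 0) → MISS  vc=[12, 24]
9: 0x145 (blk 20, set 0) → MISS  vc=[12, 24, 16]
10: 0x18a (blk 24, set 0) → VC-HIT  vc=[12, 20, 16]
11: 0x14d (blk 20, set 0) → VC-HIT  vc=[12, 24, 16]

OUTCOME = MISS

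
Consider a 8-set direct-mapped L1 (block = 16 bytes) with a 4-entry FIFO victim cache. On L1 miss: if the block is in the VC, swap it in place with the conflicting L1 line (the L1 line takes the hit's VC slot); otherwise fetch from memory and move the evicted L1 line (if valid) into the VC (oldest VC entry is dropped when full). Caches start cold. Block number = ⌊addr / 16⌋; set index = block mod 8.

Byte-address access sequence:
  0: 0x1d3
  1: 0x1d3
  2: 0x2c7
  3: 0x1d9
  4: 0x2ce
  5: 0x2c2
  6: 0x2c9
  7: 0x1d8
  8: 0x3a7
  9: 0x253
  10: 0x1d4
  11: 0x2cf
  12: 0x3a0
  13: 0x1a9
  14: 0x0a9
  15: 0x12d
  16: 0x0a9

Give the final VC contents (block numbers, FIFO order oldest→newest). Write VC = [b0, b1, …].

#0 0x1d3→b29/s5 MISS; vc=[]
#1 0x1d3→b29/s5 L1-HIT; vc=[]
#2 0x2c7→b44/s4 MISS; vc=[]
#3 0x1d9→b29/s5 L1-HIT; vc=[]
#4 0x2ce→b44/s4 L1-HIT; vc=[]
#5 0x2c2→b44/s4 L1-HIT; vc=[]
#6 0x2c9→b44/s4 L1-HIT; vc=[]
#7 0x1d8→b29/s5 L1-HIT; vc=[]
#8 0x3a7→b58/s2 MISS; vc=[]
#9 0x253→b37/s5 MISS; vc=[29]
#10 0x1d4→b29/s5 VC-HIT; vc=[37]
#11 0x2cf→b44/s4 L1-HIT; vc=[37]
#12 0x3a0→b58/s2 L1-HIT; vc=[37]
#13 0x1a9→b26/s2 MISS; vc=[37,58]
#14 0xa9→b10/s2 MISS; vc=[37,58,26]
#15 0x12d→b18/s2 MISS; vc=[37,58,26,10]
#16 0xa9→b10/s2 VC-HIT; vc=[37,58,26,18]

VC = [37, 58, 26, 18]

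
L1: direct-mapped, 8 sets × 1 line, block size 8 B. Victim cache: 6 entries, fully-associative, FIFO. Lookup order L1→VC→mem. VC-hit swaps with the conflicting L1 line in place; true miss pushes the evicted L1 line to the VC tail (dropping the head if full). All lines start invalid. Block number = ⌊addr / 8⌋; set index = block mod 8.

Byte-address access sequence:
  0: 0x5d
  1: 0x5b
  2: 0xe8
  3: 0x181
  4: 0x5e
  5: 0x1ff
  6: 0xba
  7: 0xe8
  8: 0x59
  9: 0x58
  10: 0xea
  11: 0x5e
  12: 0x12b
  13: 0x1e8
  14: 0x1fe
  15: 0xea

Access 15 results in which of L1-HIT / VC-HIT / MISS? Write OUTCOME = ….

OUTCOME = VC-HIT

0: 0x5d (blk 11, set 3) → MISS  vc=[]
1: 0x5b (blk 11, set 3) → L1-HIT  vc=[]
2: 0xe8 (blk 29, set 5) → MISS  vc=[]
3: 0x181 (blk 48, set 0) → MISS  vc=[]
4: 0x5e (blk 11, set 3) → L1-HIT  vc=[]
5: 0x1ff (blk 63, set 7) → MISS  vc=[]
6: 0xba (blk 23, set 7) → MISS  vc=[63]
7: 0xe8 (blk 29, set 5) → L1-HIT  vc=[63]
8: 0x59 (blk 11, set 3) → L1-HIT  vc=[63]
9: 0x58 (blk 11, set 3) → L1-HIT  vc=[63]
10: 0xea (blk 29, set 5) → L1-HIT  vc=[63]
11: 0x5e (blk 11, set 3) → L1-HIT  vc=[63]
12: 0x12b (blk 37, set 5) → MISS  vc=[63, 29]
13: 0x1e8 (blk 61, set 5) → MISS  vc=[63, 29, 37]
14: 0x1fe (blk 63, set 7) → VC-HIT  vc=[23, 29, 37]
15: 0xea (blk 29, set 5) → VC-HIT  vc=[23, 61, 37]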